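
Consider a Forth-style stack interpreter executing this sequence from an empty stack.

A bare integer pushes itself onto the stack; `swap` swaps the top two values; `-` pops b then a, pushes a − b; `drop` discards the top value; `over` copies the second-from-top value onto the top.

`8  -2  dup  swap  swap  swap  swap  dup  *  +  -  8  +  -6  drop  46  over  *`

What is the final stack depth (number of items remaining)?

2

8    : [8]
-2   : [8, -2]
dup  : [8, -2, -2]
swap : [8, -2, -2]
swap : [8, -2, -2]
swap : [8, -2, -2]
swap : [8, -2, -2]
dup  : [8, -2, -2, -2]
*    : [8, -2, 4]
+    : [8, 2]
-    : [6]
8    : [6, 8]
+    : [14]
-6   : [14, -6]
drop : [14]
46   : [14, 46]
over : [14, 46, 14]
*    : [14, 644]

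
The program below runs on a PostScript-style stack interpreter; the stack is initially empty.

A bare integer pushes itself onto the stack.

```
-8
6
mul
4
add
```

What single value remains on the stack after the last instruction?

-8  → -8
6   → -8 6
mul → -48
4   → -48 4
add → -44

-44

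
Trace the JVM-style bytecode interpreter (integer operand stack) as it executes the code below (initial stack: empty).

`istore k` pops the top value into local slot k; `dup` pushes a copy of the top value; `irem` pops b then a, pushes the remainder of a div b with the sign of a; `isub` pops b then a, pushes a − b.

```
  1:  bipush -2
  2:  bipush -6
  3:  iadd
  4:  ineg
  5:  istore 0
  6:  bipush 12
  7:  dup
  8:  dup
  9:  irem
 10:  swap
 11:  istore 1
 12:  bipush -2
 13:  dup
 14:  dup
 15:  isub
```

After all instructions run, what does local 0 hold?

8

bipush -2 → [-2]
bipush -6 → [-2, -6]
iadd      → [-8]
ineg      → [8]
istore 0  → []
bipush 12 → [12]
dup       → [12, 12]
dup       → [12, 12, 12]
irem      → [12, 0]
swap      → [0, 12]
istore 1  → [0]
bipush -2 → [0, -2]
dup       → [0, -2, -2]
dup       → [0, -2, -2, -2]
isub      → [0, -2, 0]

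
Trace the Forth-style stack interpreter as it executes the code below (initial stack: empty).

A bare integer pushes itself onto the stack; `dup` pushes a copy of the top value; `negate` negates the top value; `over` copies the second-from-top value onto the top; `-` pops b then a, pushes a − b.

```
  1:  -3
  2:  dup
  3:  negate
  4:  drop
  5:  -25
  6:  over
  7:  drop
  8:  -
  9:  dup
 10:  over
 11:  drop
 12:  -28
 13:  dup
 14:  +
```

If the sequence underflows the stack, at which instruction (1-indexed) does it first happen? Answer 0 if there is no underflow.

-3     : -3
dup    : -3 -3
negate : -3 3
drop   : -3
-25    : -3 -25
over   : -3 -25 -3
drop   : -3 -25
-      : 22
dup    : 22 22
over   : 22 22 22
drop   : 22 22
-28    : 22 22 -28
dup    : 22 22 -28 -28
+      : 22 22 -56

0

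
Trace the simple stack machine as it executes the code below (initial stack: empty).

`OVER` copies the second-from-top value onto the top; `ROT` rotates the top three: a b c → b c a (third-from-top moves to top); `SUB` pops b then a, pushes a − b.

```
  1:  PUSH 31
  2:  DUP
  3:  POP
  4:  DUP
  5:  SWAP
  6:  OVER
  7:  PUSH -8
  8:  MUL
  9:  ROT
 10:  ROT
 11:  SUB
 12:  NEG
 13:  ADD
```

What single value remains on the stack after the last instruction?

PUSH 31  31
DUP      31 31
POP      31
DUP      31 31
SWAP     31 31
OVER     31 31 31
PUSH -8  31 31 31 -8
MUL      31 31 -248
ROT      31 -248 31
ROT      -248 31 31
SUB      -248 0
NEG      -248 0
ADD      -248

-248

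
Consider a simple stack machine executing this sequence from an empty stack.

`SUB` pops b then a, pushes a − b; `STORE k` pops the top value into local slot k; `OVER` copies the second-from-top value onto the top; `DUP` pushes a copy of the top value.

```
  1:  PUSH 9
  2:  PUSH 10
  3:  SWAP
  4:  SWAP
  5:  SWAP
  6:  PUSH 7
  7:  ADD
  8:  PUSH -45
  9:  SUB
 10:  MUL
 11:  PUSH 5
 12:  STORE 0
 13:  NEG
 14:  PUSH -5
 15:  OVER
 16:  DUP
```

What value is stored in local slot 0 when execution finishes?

5

PUSH 9   : [9]
PUSH 10  : [9, 10]
SWAP     : [10, 9]
SWAP     : [9, 10]
SWAP     : [10, 9]
PUSH 7   : [10, 9, 7]
ADD      : [10, 16]
PUSH -45 : [10, 16, -45]
SUB      : [10, 61]
MUL      : [610]
PUSH 5   : [610, 5]
STORE 0  : [610]
NEG      : [-610]
PUSH -5  : [-610, -5]
OVER     : [-610, -5, -610]
DUP      : [-610, -5, -610, -610]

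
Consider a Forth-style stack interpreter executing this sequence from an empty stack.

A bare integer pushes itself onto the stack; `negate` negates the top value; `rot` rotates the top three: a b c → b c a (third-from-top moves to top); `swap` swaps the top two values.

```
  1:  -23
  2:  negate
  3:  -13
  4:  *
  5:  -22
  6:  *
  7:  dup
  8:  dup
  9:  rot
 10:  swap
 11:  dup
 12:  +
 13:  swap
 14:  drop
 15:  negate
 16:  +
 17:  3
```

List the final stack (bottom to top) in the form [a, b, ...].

[-6578, 3]

-23    : -23
negate : 23
-13    : 23 -13
*      : -299
-22    : -299 -22
*      : 6578
dup    : 6578 6578
dup    : 6578 6578 6578
rot    : 6578 6578 6578
swap   : 6578 6578 6578
dup    : 6578 6578 6578 6578
+      : 6578 6578 13156
swap   : 6578 13156 6578
drop   : 6578 13156
negate : 6578 -13156
+      : -6578
3      : -6578 3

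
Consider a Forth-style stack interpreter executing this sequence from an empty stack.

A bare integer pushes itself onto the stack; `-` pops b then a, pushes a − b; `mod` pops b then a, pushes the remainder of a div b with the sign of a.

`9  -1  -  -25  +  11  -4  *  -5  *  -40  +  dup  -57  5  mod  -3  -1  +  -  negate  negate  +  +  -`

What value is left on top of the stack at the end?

9      : 9
-1     : 9 -1
-      : 10
-25    : 10 -25
+      : -15
11     : -15 11
-4     : -15 11 -4
*      : -15 -44
-5     : -15 -44 -5
*      : -15 220
-40    : -15 220 -40
+      : -15 180
dup    : -15 180 180
-57    : -15 180 180 -57
5      : -15 180 180 -57 5
mod    : -15 180 180 -2
-3     : -15 180 180 -2 -3
-1     : -15 180 180 -2 -3 -1
+      : -15 180 180 -2 -4
-      : -15 180 180 2
negate : -15 180 180 -2
negate : -15 180 180 2
+      : -15 180 182
+      : -15 362
-      : -377

-377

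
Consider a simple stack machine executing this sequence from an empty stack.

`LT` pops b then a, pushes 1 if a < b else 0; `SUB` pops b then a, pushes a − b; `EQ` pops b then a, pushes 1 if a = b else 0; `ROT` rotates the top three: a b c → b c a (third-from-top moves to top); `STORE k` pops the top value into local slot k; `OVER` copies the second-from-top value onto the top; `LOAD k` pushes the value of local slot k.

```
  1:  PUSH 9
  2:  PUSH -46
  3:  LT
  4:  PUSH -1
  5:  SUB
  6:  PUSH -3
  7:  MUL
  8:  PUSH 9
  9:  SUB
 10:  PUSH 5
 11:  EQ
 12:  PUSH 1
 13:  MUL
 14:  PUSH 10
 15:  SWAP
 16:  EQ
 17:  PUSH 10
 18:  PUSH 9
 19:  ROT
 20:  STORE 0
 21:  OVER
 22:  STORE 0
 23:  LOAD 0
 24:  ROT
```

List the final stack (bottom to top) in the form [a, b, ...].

[9, 10, 10]

PUSH 9   → [9]
PUSH -46 → [9, -46]
LT       → [0]
PUSH -1  → [0, -1]
SUB      → [1]
PUSH -3  → [1, -3]
MUL      → [-3]
PUSH 9   → [-3, 9]
SUB      → [-12]
PUSH 5   → [-12, 5]
EQ       → [0]
PUSH 1   → [0, 1]
MUL      → [0]
PUSH 10  → [0, 10]
SWAP     → [10, 0]
EQ       → [0]
PUSH 10  → [0, 10]
PUSH 9   → [0, 10, 9]
ROT      → [10, 9, 0]
STORE 0  → [10, 9]
OVER     → [10, 9, 10]
STORE 0  → [10, 9]
LOAD 0   → [10, 9, 10]
ROT      → [9, 10, 10]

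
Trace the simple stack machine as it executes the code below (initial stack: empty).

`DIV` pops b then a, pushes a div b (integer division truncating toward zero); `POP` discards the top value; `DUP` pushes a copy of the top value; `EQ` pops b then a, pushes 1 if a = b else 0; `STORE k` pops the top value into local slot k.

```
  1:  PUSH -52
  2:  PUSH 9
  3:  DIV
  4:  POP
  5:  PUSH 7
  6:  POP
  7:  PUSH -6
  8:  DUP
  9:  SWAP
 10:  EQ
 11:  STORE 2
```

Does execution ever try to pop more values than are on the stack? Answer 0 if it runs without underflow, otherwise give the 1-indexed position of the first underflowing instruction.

PUSH -52 → -52
PUSH 9   → -52 9
DIV      → -5
POP      → (empty)
PUSH 7   → 7
POP      → (empty)
PUSH -6  → -6
DUP      → -6 -6
SWAP     → -6 -6
EQ       → 1
STORE 2  → (empty)

0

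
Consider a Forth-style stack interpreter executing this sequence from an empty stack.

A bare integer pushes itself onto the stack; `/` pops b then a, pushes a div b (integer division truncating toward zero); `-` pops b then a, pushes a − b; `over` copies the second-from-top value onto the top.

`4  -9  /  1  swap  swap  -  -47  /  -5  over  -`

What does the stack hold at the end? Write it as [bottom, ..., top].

4    -> [4]
-9   -> [4, -9]
/    -> [0]
1    -> [0, 1]
swap -> [1, 0]
swap -> [0, 1]
-    -> [-1]
-47  -> [-1, -47]
/    -> [0]
-5   -> [0, -5]
over -> [0, -5, 0]
-    -> [0, -5]

[0, -5]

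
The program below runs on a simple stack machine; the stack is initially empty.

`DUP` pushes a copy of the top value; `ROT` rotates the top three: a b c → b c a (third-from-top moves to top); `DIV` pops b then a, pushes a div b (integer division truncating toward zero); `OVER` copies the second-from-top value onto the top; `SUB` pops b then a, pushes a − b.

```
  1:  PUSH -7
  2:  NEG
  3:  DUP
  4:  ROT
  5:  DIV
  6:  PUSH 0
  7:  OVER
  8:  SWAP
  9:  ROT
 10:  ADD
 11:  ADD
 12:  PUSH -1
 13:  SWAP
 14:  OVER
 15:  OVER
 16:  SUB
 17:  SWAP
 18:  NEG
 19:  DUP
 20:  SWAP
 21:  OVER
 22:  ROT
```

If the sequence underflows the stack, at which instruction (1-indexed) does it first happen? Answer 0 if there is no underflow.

4

PUSH -7 -> [-7]
NEG     -> [7]
DUP     -> [7, 7]
ROT  — needs 3 operands, stack has 2 → underflow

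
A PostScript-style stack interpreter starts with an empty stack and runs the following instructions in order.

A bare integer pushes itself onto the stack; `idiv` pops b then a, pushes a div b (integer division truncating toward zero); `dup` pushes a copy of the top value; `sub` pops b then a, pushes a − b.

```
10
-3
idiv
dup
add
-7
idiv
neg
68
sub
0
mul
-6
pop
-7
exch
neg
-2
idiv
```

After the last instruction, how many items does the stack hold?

2

10    [10]
-3    [10, -3]
idiv  [-3]
dup   [-3, -3]
add   [-6]
-7    [-6, -7]
idiv  [0]
neg   [0]
68    [0, 68]
sub   [-68]
0     [-68, 0]
mul   [0]
-6    [0, -6]
pop   [0]
-7    [0, -7]
exch  [-7, 0]
neg   [-7, 0]
-2    [-7, 0, -2]
idiv  [-7, 0]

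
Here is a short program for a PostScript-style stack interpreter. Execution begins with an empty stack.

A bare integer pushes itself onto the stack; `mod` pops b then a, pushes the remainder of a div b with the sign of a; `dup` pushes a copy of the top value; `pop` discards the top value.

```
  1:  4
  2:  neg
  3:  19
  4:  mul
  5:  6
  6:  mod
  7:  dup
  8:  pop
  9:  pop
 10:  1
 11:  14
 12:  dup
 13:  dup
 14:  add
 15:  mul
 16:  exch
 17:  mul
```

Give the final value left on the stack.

392

4    → 4
neg  → -4
19   → -4 19
mul  → -76
6    → -76 6
mod  → -4
dup  → -4 -4
pop  → -4
pop  → (empty)
1    → 1
14   → 1 14
dup  → 1 14 14
dup  → 1 14 14 14
add  → 1 14 28
mul  → 1 392
exch → 392 1
mul  → 392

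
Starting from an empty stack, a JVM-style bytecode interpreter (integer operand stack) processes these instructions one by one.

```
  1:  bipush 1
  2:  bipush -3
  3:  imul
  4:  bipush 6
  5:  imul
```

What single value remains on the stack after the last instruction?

-18

bipush 1  → 1
bipush -3 → 1 -3
imul      → -3
bipush 6  → -3 6
imul      → -18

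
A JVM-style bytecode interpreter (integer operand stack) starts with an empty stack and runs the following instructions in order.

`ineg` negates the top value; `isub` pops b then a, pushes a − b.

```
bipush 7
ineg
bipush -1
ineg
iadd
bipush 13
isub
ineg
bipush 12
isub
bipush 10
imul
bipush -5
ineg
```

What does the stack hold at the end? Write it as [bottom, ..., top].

bipush 7   7
ineg       -7
bipush -1  -7 -1
ineg       -7 1
iadd       -6
bipush 13  -6 13
isub       -19
ineg       19
bipush 12  19 12
isub       7
bipush 10  7 10
imul       70
bipush -5  70 -5
ineg       70 5

[70, 5]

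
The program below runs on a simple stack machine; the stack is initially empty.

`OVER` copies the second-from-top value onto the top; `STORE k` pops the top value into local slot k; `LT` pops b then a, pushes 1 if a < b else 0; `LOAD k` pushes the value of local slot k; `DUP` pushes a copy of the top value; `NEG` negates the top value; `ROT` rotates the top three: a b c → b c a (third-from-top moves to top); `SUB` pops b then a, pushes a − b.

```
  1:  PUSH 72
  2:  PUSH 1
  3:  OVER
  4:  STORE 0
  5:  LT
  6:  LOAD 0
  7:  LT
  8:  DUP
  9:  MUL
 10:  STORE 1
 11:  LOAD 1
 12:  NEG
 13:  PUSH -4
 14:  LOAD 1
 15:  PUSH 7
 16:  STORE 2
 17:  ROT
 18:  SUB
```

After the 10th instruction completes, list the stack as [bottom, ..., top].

[]

PUSH 72 -> 72
PUSH 1  -> 72 1
OVER    -> 72 1 72
STORE 0 -> 72 1
LT      -> 0
LOAD 0  -> 0 72
LT      -> 1
DUP     -> 1 1
MUL     -> 1
STORE 1 -> (empty)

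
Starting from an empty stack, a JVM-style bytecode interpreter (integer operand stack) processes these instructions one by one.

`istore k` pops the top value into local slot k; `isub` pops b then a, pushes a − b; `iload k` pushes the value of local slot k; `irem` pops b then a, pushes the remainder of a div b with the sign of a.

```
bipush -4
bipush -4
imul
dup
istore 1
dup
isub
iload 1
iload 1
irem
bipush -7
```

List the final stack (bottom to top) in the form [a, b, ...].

[0, 0, -7]

bipush -4  [-4]
bipush -4  [-4, -4]
imul       [16]
dup        [16, 16]
istore 1   [16]
dup        [16, 16]
isub       [0]
iload 1    [0, 16]
iload 1    [0, 16, 16]
irem       [0, 0]
bipush -7  [0, 0, -7]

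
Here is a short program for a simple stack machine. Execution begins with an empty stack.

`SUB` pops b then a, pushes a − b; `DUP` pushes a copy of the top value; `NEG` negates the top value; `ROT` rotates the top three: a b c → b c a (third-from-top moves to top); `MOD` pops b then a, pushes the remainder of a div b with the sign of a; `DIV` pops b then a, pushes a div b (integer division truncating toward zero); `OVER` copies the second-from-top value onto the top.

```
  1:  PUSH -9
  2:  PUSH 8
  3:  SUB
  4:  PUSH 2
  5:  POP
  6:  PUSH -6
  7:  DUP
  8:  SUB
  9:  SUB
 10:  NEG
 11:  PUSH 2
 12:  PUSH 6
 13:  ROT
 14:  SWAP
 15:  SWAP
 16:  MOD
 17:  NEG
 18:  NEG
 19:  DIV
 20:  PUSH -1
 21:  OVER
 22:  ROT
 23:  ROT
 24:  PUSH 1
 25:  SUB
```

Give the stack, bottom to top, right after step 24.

PUSH -9 -> [-9]
PUSH 8  -> [-9, 8]
SUB     -> [-17]
PUSH 2  -> [-17, 2]
POP     -> [-17]
PUSH -6 -> [-17, -6]
DUP     -> [-17, -6, -6]
SUB     -> [-17, 0]
SUB     -> [-17]
NEG     -> [17]
PUSH 2  -> [17, 2]
PUSH 6  -> [17, 2, 6]
ROT     -> [2, 6, 17]
SWAP    -> [2, 17, 6]
SWAP    -> [2, 6, 17]
MOD     -> [2, 6]
NEG     -> [2, -6]
NEG     -> [2, 6]
DIV     -> [0]
PUSH -1 -> [0, -1]
OVER    -> [0, -1, 0]
ROT     -> [-1, 0, 0]
ROT     -> [0, 0, -1]
PUSH 1  -> [0, 0, -1, 1]

[0, 0, -1, 1]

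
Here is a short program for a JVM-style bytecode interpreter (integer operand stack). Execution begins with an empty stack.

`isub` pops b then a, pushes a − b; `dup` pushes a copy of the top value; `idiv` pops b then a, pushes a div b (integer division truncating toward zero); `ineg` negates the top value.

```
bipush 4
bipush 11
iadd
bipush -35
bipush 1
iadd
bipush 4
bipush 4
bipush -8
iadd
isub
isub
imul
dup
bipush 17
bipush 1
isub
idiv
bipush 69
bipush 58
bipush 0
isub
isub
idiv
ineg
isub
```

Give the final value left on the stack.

bipush 4    4
bipush 11   4 11
iadd        15
bipush -35  15 -35
bipush 1    15 -35 1
iadd        15 -34
bipush 4    15 -34 4
bipush 4    15 -34 4 4
bipush -8   15 -34 4 4 -8
iadd        15 -34 4 -4
isub        15 -34 8
isub        15 -42
imul        -630
dup         -630 -630
bipush 17   -630 -630 17
bipush 1    -630 -630 17 1
isub        -630 -630 16
idiv        -630 -39
bipush 69   -630 -39 69
bipush 58   -630 -39 69 58
bipush 0    -630 -39 69 58 0
isub        -630 -39 69 58
isub        -630 -39 11
idiv        -630 -3
ineg        -630 3
isub        -633

-633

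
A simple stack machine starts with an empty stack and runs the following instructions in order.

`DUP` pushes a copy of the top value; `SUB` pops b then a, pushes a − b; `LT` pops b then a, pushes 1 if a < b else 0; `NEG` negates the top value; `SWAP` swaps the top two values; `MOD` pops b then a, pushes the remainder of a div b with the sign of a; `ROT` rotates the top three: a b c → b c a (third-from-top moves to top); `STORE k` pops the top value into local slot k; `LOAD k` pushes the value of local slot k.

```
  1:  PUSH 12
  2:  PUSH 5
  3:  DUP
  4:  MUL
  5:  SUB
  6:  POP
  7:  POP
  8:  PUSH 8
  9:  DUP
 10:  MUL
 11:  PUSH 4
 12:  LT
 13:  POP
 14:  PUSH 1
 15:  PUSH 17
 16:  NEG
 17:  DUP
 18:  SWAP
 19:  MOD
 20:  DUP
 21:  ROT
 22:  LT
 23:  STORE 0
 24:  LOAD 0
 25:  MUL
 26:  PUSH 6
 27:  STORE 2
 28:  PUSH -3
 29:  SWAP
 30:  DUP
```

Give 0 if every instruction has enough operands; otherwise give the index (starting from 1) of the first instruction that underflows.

PUSH 12 → [12]
PUSH 5  → [12, 5]
DUP     → [12, 5, 5]
MUL     → [12, 25]
SUB     → [-13]
POP     → []
POP  — needs 1 operand, stack has 0 → underflow

7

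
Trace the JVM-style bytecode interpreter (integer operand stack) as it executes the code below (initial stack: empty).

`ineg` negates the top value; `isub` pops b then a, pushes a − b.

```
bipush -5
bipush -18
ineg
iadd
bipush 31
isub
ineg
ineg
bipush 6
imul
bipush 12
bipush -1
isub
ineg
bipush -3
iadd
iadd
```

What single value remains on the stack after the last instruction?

bipush -5  -> [-5]
bipush -18 -> [-5, -18]
ineg       -> [-5, 18]
iadd       -> [13]
bipush 31  -> [13, 31]
isub       -> [-18]
ineg       -> [18]
ineg       -> [-18]
bipush 6   -> [-18, 6]
imul       -> [-108]
bipush 12  -> [-108, 12]
bipush -1  -> [-108, 12, -1]
isub       -> [-108, 13]
ineg       -> [-108, -13]
bipush -3  -> [-108, -13, -3]
iadd       -> [-108, -16]
iadd       -> [-124]

-124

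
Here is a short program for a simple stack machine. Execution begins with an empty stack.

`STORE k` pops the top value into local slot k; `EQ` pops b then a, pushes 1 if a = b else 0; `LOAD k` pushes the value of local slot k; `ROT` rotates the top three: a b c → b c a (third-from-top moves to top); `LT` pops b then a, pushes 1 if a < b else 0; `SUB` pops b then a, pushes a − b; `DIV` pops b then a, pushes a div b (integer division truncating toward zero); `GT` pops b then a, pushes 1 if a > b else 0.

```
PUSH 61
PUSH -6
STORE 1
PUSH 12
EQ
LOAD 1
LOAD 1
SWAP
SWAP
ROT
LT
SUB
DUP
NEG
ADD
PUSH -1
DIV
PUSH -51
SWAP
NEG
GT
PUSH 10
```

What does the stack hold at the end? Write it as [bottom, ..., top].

[0, 10]

PUSH 61  → [61]
PUSH -6  → [61, -6]
STORE 1  → [61]
PUSH 12  → [61, 12]
EQ       → [0]
LOAD 1   → [0, -6]
LOAD 1   → [0, -6, -6]
SWAP     → [0, -6, -6]
SWAP     → [0, -6, -6]
ROT      → [-6, -6, 0]
LT       → [-6, 1]
SUB      → [-7]
DUP      → [-7, -7]
NEG      → [-7, 7]
ADD      → [0]
PUSH -1  → [0, -1]
DIV      → [0]
PUSH -51 → [0, -51]
SWAP     → [-51, 0]
NEG      → [-51, 0]
GT       → [0]
PUSH 10  → [0, 10]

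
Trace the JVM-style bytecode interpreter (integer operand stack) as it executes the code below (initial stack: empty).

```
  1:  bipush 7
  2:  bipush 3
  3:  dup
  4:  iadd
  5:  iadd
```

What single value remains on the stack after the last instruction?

bipush 7  7
bipush 3  7 3
dup       7 3 3
iadd      7 6
iadd      13

13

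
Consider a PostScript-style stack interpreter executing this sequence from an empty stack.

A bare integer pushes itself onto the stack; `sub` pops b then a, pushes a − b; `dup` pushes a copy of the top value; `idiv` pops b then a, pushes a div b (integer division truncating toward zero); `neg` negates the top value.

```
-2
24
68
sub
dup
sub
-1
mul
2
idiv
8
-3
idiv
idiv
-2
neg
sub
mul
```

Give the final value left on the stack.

4

-2   -> -2
24   -> -2 24
68   -> -2 24 68
sub  -> -2 -44
dup  -> -2 -44 -44
sub  -> -2 0
-1   -> -2 0 -1
mul  -> -2 0
2    -> -2 0 2
idiv -> -2 0
8    -> -2 0 8
-3   -> -2 0 8 -3
idiv -> -2 0 -2
idiv -> -2 0
-2   -> -2 0 -2
neg  -> -2 0 2
sub  -> -2 -2
mul  -> 4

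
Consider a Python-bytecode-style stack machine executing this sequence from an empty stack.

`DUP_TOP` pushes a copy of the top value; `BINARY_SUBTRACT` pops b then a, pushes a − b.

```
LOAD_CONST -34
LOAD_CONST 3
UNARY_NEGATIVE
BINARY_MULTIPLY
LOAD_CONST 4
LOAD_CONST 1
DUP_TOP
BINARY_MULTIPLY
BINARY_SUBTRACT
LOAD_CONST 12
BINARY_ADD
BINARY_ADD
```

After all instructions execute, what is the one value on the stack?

117

LOAD_CONST -34  -> -34
LOAD_CONST 3    -> -34 3
UNARY_NEGATIVE  -> -34 -3
BINARY_MULTIPLY -> 102
LOAD_CONST 4    -> 102 4
LOAD_CONST 1    -> 102 4 1
DUP_TOP         -> 102 4 1 1
BINARY_MULTIPLY -> 102 4 1
BINARY_SUBTRACT -> 102 3
LOAD_CONST 12   -> 102 3 12
BINARY_ADD      -> 102 15
BINARY_ADD      -> 117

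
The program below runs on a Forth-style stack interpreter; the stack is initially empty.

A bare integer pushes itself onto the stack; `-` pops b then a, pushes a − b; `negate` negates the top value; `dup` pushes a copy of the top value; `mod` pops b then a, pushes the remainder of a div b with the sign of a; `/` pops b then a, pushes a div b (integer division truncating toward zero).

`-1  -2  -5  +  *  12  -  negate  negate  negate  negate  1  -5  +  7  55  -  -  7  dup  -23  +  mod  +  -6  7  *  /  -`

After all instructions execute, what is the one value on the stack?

-4

-1     → [-1]
-2     → [-1, -2]
-5     → [-1, -2, -5]
+      → [-1, -7]
*      → [7]
12     → [7, 12]
-      → [-5]
negate → [5]
negate → [-5]
negate → [5]
negate → [-5]
1      → [-5, 1]
-5     → [-5, 1, -5]
+      → [-5, -4]
7      → [-5, -4, 7]
55     → [-5, -4, 7, 55]
-      → [-5, -4, -48]
-      → [-5, 44]
7      → [-5, 44, 7]
dup    → [-5, 44, 7, 7]
-23    → [-5, 44, 7, 7, -23]
+      → [-5, 44, 7, -16]
mod    → [-5, 44, 7]
+      → [-5, 51]
-6     → [-5, 51, -6]
7      → [-5, 51, -6, 7]
*      → [-5, 51, -42]
/      → [-5, -1]
-      → [-4]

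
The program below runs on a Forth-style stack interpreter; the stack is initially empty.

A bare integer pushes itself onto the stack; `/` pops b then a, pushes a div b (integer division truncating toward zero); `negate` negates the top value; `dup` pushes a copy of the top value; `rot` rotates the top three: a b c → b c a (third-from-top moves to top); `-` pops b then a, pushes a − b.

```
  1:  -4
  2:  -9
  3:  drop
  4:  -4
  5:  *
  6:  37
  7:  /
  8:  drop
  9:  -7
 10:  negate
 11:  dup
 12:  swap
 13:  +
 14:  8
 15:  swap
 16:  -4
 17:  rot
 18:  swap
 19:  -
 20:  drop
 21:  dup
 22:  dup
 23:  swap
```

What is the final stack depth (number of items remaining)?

-4      [-4]
-9      [-4, -9]
drop    [-4]
-4      [-4, -4]
*       [16]
37      [16, 37]
/       [0]
drop    []
-7      [-7]
negate  [7]
dup     [7, 7]
swap    [7, 7]
+       [14]
8       [14, 8]
swap    [8, 14]
-4      [8, 14, -4]
rot     [14, -4, 8]
swap    [14, 8, -4]
-       [14, 12]
drop    [14]
dup     [14, 14]
dup     [14, 14, 14]
swap    [14, 14, 14]

3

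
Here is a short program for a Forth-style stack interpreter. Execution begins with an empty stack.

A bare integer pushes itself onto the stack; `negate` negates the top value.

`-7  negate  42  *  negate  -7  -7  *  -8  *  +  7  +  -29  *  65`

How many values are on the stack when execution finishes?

2

-7     : -7
negate : 7
42     : 7 42
*      : 294
negate : -294
-7     : -294 -7
-7     : -294 -7 -7
*      : -294 49
-8     : -294 49 -8
*      : -294 -392
+      : -686
7      : -686 7
+      : -679
-29    : -679 -29
*      : 19691
65     : 19691 65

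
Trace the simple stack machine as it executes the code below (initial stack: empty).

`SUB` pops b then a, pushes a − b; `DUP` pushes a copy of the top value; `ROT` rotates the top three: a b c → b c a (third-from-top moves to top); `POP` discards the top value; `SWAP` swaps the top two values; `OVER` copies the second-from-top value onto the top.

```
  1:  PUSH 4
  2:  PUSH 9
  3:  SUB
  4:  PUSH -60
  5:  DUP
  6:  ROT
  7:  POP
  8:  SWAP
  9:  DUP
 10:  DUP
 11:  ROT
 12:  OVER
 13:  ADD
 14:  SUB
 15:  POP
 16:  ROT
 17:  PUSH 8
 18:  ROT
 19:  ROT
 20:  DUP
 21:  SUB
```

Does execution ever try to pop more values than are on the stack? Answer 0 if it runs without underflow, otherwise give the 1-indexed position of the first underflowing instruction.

PUSH 4    [4]
PUSH 9    [4, 9]
SUB       [-5]
PUSH -60  [-5, -60]
DUP       [-5, -60, -60]
ROT       [-60, -60, -5]
POP       [-60, -60]
SWAP      [-60, -60]
DUP       [-60, -60, -60]
DUP       [-60, -60, -60, -60]
ROT       [-60, -60, -60, -60]
OVER      [-60, -60, -60, -60, -60]
ADD       [-60, -60, -60, -120]
SUB       [-60, -60, 60]
POP       [-60, -60]
ROT  — needs 3 operands, stack has 2 → underflow

16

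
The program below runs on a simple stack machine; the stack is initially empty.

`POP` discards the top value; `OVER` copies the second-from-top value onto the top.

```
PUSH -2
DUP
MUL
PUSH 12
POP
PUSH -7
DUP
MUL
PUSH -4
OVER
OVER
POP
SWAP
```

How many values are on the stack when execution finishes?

PUSH -2 -> [-2]
DUP     -> [-2, -2]
MUL     -> [4]
PUSH 12 -> [4, 12]
POP     -> [4]
PUSH -7 -> [4, -7]
DUP     -> [4, -7, -7]
MUL     -> [4, 49]
PUSH -4 -> [4, 49, -4]
OVER    -> [4, 49, -4, 49]
OVER    -> [4, 49, -4, 49, -4]
POP     -> [4, 49, -4, 49]
SWAP    -> [4, 49, 49, -4]

4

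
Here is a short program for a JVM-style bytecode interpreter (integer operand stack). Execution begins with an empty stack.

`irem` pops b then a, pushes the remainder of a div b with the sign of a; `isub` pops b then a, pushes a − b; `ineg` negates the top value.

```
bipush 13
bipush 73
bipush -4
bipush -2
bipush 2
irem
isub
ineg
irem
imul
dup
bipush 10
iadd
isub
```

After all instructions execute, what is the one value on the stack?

bipush 13 : [13]
bipush 73 : [13, 73]
bipush -4 : [13, 73, -4]
bipush -2 : [13, 73, -4, -2]
bipush 2  : [13, 73, -4, -2, 2]
irem      : [13, 73, -4, 0]
isub      : [13, 73, -4]
ineg      : [13, 73, 4]
irem      : [13, 1]
imul      : [13]
dup       : [13, 13]
bipush 10 : [13, 13, 10]
iadd      : [13, 23]
isub      : [-10]

-10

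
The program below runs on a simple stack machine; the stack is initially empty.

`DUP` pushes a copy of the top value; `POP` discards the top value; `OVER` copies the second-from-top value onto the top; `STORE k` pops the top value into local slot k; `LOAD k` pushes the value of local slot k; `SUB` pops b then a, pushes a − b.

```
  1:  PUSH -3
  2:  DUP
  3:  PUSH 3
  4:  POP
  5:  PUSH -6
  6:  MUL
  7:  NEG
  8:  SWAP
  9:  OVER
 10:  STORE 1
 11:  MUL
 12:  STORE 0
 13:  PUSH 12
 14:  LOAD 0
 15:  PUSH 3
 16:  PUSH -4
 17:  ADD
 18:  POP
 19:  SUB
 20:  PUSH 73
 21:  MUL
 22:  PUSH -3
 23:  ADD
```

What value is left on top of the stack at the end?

-3069

PUSH -3  [-3]
DUP      [-3, -3]
PUSH 3   [-3, -3, 3]
POP      [-3, -3]
PUSH -6  [-3, -3, -6]
MUL      [-3, 18]
NEG      [-3, -18]
SWAP     [-18, -3]
OVER     [-18, -3, -18]
STORE 1  [-18, -3]
MUL      [54]
STORE 0  []
PUSH 12  [12]
LOAD 0   [12, 54]
PUSH 3   [12, 54, 3]
PUSH -4  [12, 54, 3, -4]
ADD      [12, 54, -1]
POP      [12, 54]
SUB      [-42]
PUSH 73  [-42, 73]
MUL      [-3066]
PUSH -3  [-3066, -3]
ADD      [-3069]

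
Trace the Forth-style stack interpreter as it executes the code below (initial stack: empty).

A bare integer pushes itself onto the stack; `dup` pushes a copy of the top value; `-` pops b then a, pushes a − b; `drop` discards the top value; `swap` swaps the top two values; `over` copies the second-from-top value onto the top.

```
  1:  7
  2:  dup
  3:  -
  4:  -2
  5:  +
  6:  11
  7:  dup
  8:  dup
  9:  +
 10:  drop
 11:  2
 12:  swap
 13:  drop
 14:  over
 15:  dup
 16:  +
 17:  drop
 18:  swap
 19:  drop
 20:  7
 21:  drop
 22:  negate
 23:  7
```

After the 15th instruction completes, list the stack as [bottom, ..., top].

[-2, 2, -2, -2]

7    → 7
dup  → 7 7
-    → 0
-2   → 0 -2
+    → -2
11   → -2 11
dup  → -2 11 11
dup  → -2 11 11 11
+    → -2 11 22
drop → -2 11
2    → -2 11 2
swap → -2 2 11
drop → -2 2
over → -2 2 -2
dup  → -2 2 -2 -2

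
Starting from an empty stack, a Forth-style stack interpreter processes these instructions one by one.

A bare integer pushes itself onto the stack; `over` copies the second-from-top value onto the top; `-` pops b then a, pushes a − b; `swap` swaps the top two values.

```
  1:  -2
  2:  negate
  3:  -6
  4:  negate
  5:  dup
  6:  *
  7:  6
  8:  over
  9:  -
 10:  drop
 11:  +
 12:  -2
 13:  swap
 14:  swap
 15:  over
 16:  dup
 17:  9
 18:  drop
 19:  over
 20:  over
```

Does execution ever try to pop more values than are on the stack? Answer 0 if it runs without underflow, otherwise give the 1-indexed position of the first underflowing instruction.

-2     : -2
negate : 2
-6     : 2 -6
negate : 2 6
dup    : 2 6 6
*      : 2 36
6      : 2 36 6
over   : 2 36 6 36
-      : 2 36 -30
drop   : 2 36
+      : 38
-2     : 38 -2
swap   : -2 38
swap   : 38 -2
over   : 38 -2 38
dup    : 38 -2 38 38
9      : 38 -2 38 38 9
drop   : 38 -2 38 38
over   : 38 -2 38 38 38
over   : 38 -2 38 38 38 38

0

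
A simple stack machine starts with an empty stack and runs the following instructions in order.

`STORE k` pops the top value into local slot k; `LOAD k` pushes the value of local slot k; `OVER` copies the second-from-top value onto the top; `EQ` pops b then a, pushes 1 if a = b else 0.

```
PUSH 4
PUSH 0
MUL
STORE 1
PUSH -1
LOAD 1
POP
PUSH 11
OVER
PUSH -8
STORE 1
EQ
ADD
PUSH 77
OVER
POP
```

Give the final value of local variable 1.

-8

PUSH 4  : 4
PUSH 0  : 4 0
MUL     : 0
STORE 1 : (empty)
PUSH -1 : -1
LOAD 1  : -1 0
POP     : -1
PUSH 11 : -1 11
OVER    : -1 11 -1
PUSH -8 : -1 11 -1 -8
STORE 1 : -1 11 -1
EQ      : -1 0
ADD     : -1
PUSH 77 : -1 77
OVER    : -1 77 -1
POP     : -1 77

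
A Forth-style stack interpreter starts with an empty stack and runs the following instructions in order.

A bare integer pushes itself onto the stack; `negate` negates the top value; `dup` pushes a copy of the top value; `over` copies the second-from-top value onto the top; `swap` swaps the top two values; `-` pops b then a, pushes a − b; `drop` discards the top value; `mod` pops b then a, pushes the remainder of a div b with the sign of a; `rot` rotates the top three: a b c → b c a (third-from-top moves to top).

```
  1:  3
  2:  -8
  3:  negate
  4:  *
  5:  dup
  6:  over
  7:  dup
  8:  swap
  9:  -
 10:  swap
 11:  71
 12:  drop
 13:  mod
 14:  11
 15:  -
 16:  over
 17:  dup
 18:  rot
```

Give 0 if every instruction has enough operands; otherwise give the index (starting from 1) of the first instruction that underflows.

3       3
-8      3 -8
negate  3 8
*       24
dup     24 24
over    24 24 24
dup     24 24 24 24
swap    24 24 24 24
-       24 24 0
swap    24 0 24
71      24 0 24 71
drop    24 0 24
mod     24 0
11      24 0 11
-       24 -11
over    24 -11 24
dup     24 -11 24 24
rot     24 24 24 -11

0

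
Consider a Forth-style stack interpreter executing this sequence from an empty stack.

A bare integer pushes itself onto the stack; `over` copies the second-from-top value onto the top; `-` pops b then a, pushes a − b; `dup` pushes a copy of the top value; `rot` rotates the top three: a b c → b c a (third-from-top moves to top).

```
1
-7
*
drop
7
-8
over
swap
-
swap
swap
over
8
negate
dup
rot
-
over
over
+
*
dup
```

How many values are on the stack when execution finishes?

5

1      : 1
-7     : 1 -7
*      : -7
drop   : (empty)
7      : 7
-8     : 7 -8
over   : 7 -8 7
swap   : 7 7 -8
-      : 7 15
swap   : 15 7
swap   : 7 15
over   : 7 15 7
8      : 7 15 7 8
negate : 7 15 7 -8
dup    : 7 15 7 -8 -8
rot    : 7 15 -8 -8 7
-      : 7 15 -8 -15
over   : 7 15 -8 -15 -8
over   : 7 15 -8 -15 -8 -15
+      : 7 15 -8 -15 -23
*      : 7 15 -8 345
dup    : 7 15 -8 345 345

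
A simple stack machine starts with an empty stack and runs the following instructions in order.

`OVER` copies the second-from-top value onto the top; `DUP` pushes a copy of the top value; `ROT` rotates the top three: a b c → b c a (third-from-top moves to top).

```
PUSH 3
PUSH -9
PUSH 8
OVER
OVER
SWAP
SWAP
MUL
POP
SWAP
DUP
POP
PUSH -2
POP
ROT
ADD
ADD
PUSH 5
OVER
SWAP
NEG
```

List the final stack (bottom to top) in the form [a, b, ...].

PUSH 3  → 3
PUSH -9 → 3 -9
PUSH 8  → 3 -9 8
OVER    → 3 -9 8 -9
OVER    → 3 -9 8 -9 8
SWAP    → 3 -9 8 8 -9
SWAP    → 3 -9 8 -9 8
MUL     → 3 -9 8 -72
POP     → 3 -9 8
SWAP    → 3 8 -9
DUP     → 3 8 -9 -9
POP     → 3 8 -9
PUSH -2 → 3 8 -9 -2
POP     → 3 8 -9
ROT     → 8 -9 3
ADD     → 8 -6
ADD     → 2
PUSH 5  → 2 5
OVER    → 2 5 2
SWAP    → 2 2 5
NEG     → 2 2 -5

[2, 2, -5]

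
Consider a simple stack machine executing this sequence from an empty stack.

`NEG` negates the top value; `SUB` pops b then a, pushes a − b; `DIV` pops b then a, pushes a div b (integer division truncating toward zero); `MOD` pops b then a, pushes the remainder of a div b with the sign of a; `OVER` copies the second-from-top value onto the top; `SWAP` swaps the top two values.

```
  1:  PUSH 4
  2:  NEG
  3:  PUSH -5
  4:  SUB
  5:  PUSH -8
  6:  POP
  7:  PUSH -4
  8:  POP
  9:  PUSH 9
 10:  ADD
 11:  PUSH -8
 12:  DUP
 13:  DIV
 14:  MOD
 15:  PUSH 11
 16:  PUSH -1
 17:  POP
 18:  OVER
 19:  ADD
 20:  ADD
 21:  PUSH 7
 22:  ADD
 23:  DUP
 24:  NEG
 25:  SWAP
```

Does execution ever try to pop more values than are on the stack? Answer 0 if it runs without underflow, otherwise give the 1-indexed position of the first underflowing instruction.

PUSH 4  -> [4]
NEG     -> [-4]
PUSH -5 -> [-4, -5]
SUB     -> [1]
PUSH -8 -> [1, -8]
POP     -> [1]
PUSH -4 -> [1, -4]
POP     -> [1]
PUSH 9  -> [1, 9]
ADD     -> [10]
PUSH -8 -> [10, -8]
DUP     -> [10, -8, -8]
DIV     -> [10, 1]
MOD     -> [0]
PUSH 11 -> [0, 11]
PUSH -1 -> [0, 11, -1]
POP     -> [0, 11]
OVER    -> [0, 11, 0]
ADD     -> [0, 11]
ADD     -> [11]
PUSH 7  -> [11, 7]
ADD     -> [18]
DUP     -> [18, 18]
NEG     -> [18, -18]
SWAP    -> [-18, 18]

0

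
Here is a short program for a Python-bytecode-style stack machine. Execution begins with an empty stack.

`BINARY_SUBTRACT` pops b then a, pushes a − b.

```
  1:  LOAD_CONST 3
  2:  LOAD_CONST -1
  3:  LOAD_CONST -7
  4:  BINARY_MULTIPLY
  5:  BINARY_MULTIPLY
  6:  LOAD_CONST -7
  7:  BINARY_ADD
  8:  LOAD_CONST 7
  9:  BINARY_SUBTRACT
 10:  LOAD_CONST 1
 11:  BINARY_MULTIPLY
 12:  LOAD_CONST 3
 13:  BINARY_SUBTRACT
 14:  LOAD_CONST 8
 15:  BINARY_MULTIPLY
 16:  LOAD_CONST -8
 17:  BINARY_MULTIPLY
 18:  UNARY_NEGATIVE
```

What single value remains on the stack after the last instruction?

LOAD_CONST 3    → [3]
LOAD_CONST -1   → [3, -1]
LOAD_CONST -7   → [3, -1, -7]
BINARY_MULTIPLY → [3, 7]
BINARY_MULTIPLY → [21]
LOAD_CONST -7   → [21, -7]
BINARY_ADD      → [14]
LOAD_CONST 7    → [14, 7]
BINARY_SUBTRACT → [7]
LOAD_CONST 1    → [7, 1]
BINARY_MULTIPLY → [7]
LOAD_CONST 3    → [7, 3]
BINARY_SUBTRACT → [4]
LOAD_CONST 8    → [4, 8]
BINARY_MULTIPLY → [32]
LOAD_CONST -8   → [32, -8]
BINARY_MULTIPLY → [-256]
UNARY_NEGATIVE  → [256]

256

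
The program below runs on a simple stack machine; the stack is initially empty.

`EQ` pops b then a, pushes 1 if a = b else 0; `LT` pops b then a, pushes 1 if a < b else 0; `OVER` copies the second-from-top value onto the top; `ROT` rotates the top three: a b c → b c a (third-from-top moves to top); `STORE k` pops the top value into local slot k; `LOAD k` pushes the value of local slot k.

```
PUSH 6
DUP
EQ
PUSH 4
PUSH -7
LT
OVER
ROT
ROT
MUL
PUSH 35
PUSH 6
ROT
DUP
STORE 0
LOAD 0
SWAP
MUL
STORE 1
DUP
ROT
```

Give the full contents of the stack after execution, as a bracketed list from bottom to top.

PUSH 6   [6]
DUP      [6, 6]
EQ       [1]
PUSH 4   [1, 4]
PUSH -7  [1, 4, -7]
LT       [1, 0]
OVER     [1, 0, 1]
ROT      [0, 1, 1]
ROT      [1, 1, 0]
MUL      [1, 0]
PUSH 35  [1, 0, 35]
PUSH 6   [1, 0, 35, 6]
ROT      [1, 35, 6, 0]
DUP      [1, 35, 6, 0, 0]
STORE 0  [1, 35, 6, 0]
LOAD 0   [1, 35, 6, 0, 0]
SWAP     [1, 35, 6, 0, 0]
MUL      [1, 35, 6, 0]
STORE 1  [1, 35, 6]
DUP      [1, 35, 6, 6]
ROT      [1, 6, 6, 35]

[1, 6, 6, 35]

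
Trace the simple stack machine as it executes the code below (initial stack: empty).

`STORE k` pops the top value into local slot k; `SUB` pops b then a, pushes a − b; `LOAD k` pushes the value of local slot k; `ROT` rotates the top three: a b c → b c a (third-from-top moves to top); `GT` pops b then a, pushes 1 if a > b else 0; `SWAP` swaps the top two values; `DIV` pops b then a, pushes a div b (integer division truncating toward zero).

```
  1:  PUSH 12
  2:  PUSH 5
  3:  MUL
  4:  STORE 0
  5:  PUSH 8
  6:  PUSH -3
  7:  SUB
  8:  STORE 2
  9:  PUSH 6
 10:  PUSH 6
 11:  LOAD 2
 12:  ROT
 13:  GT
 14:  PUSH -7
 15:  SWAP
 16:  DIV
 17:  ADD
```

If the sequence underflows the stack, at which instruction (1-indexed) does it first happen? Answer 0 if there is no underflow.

PUSH 12  [12]
PUSH 5   [12, 5]
MUL      [60]
STORE 0  []
PUSH 8   [8]
PUSH -3  [8, -3]
SUB      [11]
STORE 2  []
PUSH 6   [6]
PUSH 6   [6, 6]
LOAD 2   [6, 6, 11]
ROT      [6, 11, 6]
GT       [6, 1]
PUSH -7  [6, 1, -7]
SWAP     [6, -7, 1]
DIV      [6, -7]
ADD      [-1]

0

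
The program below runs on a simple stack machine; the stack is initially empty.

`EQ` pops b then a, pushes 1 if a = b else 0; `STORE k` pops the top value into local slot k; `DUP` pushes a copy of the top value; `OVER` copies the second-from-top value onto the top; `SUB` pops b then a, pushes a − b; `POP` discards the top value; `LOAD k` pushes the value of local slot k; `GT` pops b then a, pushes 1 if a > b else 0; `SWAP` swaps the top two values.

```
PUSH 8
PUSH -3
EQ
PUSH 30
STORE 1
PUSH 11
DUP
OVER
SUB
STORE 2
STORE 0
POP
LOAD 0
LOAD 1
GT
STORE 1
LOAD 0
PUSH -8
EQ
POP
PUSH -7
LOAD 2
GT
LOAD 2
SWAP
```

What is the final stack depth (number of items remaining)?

PUSH 8  -> 8
PUSH -3 -> 8 -3
EQ      -> 0
PUSH 30 -> 0 30
STORE 1 -> 0
PUSH 11 -> 0 11
DUP     -> 0 11 11
OVER    -> 0 11 11 11
SUB     -> 0 11 0
STORE 2 -> 0 11
STORE 0 -> 0
POP     -> (empty)
LOAD 0  -> 11
LOAD 1  -> 11 30
GT      -> 0
STORE 1 -> (empty)
LOAD 0  -> 11
PUSH -8 -> 11 -8
EQ      -> 0
POP     -> (empty)
PUSH -7 -> -7
LOAD 2  -> -7 0
GT      -> 0
LOAD 2  -> 0 0
SWAP    -> 0 0

2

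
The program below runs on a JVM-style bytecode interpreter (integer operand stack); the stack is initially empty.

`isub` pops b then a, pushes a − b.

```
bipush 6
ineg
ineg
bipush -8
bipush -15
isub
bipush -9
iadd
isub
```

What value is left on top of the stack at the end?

bipush 6   → [6]
ineg       → [-6]
ineg       → [6]
bipush -8  → [6, -8]
bipush -15 → [6, -8, -15]
isub       → [6, 7]
bipush -9  → [6, 7, -9]
iadd       → [6, -2]
isub       → [8]

8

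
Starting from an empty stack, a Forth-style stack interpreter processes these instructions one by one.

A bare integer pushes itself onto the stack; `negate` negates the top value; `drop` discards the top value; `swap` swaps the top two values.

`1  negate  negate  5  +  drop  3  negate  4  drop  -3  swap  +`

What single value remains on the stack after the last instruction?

1      → 1
negate → -1
negate → 1
5      → 1 5
+      → 6
drop   → (empty)
3      → 3
negate → -3
4      → -3 4
drop   → -3
-3     → -3 -3
swap   → -3 -3
+      → -6

-6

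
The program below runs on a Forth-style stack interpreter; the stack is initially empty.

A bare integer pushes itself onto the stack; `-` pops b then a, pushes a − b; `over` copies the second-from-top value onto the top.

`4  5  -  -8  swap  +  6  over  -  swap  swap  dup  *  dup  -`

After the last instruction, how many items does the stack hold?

2

4     [4]
5     [4, 5]
-     [-1]
-8    [-1, -8]
swap  [-8, -1]
+     [-9]
6     [-9, 6]
over  [-9, 6, -9]
-     [-9, 15]
swap  [15, -9]
swap  [-9, 15]
dup   [-9, 15, 15]
*     [-9, 225]
dup   [-9, 225, 225]
-     [-9, 0]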